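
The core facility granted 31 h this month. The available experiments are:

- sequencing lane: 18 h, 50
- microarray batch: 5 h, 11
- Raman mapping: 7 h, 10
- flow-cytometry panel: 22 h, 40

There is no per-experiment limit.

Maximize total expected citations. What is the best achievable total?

By expected citations per h: sequencing lane 2.78, microarray batch 2.20, flow-cytometry panel 1.82 lead.
Best packing: sequencing lane + 2×microarray batch — 28 h, 72 total.
The spare 3 h is too small for any remaining experiment, and no exchange beats 72.

72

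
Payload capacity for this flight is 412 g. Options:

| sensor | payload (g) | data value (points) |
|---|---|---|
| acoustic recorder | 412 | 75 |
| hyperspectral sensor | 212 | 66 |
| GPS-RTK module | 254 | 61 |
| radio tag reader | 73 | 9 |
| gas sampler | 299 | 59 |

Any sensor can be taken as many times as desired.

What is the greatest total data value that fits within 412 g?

84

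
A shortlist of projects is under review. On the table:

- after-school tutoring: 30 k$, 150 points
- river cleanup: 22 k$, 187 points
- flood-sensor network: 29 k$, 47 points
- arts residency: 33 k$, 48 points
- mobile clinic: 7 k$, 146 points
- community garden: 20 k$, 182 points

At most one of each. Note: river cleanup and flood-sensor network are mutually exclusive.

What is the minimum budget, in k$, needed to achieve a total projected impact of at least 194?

27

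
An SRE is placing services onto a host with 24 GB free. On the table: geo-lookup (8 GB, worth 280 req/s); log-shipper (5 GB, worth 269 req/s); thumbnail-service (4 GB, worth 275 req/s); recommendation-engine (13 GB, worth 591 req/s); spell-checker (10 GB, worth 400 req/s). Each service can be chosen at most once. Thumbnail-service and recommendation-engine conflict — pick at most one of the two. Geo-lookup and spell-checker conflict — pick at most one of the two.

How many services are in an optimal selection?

2

Optimal total is 991.
For example recommendation-engine + spell-checker achieves it, using 23 GB.
Any selection reaching 991 contains exactly 2 services.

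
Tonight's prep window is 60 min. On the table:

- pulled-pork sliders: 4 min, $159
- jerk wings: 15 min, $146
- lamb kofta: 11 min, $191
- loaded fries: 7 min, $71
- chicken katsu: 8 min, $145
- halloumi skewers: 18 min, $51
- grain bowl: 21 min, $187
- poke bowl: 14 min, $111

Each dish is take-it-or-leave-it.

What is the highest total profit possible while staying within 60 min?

Ranking by ratio (profit/min): pulled-pork sliders 39.75, chicken katsu 18.12, lamb kofta 17.36.
Greedy by ratio would take pulled-pork sliders + jerk wings + lamb kofta + loaded fries + chicken katsu + poke bowl: 59 min used, total 823.
Replace loaded fries and poke bowl with grain bowl: the trade gains 5 net, giving 828 at 59 min.

828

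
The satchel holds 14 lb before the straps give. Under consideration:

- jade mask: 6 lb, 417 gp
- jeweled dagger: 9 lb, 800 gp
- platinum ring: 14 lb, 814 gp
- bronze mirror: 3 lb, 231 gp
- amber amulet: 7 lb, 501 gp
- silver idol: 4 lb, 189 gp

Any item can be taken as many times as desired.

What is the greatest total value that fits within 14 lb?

Jeweled dagger + bronze mirror uses 12 of the 14 lb and totals 1031.
Nothing else within 14 lb beats 1031.

1031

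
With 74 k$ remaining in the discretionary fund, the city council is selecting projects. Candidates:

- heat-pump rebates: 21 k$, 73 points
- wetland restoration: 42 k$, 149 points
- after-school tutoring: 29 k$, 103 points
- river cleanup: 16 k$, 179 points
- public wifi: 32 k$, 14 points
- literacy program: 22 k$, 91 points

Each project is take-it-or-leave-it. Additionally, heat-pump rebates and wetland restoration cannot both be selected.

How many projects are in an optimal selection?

The maximum projected impact within 74 k$ is 373.
For example after-school tutoring + river cleanup + literacy program achieves it, using 67 k$.
Every optimal selection uses 3 projects.

3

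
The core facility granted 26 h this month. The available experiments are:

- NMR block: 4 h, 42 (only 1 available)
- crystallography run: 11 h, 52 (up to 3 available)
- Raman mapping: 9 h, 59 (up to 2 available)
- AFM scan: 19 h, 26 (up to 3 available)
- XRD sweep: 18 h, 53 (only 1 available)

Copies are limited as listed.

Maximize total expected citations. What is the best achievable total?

160

By expected citations per h: NMR block 10.50, Raman mapping 6.56, crystallography run 4.73, XRD sweep 2.94 lead.
Best packing: NMR block + 2×Raman mapping — 22 h, 160 total.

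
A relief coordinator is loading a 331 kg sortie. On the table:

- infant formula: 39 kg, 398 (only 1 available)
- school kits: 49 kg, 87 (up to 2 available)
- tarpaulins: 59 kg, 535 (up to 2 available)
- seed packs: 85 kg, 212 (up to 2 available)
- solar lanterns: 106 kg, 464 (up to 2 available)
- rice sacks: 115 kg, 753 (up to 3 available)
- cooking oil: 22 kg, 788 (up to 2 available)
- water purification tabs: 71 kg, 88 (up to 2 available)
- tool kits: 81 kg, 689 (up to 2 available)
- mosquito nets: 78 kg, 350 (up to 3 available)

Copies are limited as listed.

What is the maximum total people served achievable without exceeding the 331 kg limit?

Greedy by ratio would take infant formula + school kits + 2×tarpaulins + 2×cooking oil + tool kits: 331 kg used, total 3820.
Dropping infant formula and school kits frees 88 kg; slotting in tool kits (81 kg) lifts the total to 4024 at 324 kg.
The spare 7 kg is too small for any remaining supply, and no exchange beats 4024.

4024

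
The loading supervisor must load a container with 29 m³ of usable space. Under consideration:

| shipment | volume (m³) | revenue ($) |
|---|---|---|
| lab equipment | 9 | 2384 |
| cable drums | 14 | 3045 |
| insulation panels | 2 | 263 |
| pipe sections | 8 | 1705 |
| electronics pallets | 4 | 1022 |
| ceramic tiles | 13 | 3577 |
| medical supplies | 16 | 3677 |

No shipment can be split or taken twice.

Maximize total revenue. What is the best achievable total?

7254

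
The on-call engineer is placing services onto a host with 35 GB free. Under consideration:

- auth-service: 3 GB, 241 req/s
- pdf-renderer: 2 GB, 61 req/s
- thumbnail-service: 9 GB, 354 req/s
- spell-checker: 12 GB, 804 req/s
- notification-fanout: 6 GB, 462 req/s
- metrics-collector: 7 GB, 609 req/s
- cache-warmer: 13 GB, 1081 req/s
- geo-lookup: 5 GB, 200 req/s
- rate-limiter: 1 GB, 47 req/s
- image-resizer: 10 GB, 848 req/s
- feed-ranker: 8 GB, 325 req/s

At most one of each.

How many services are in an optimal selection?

5

Optimal total is 2840.
One optimal bundle: auth-service + pdf-renderer + metrics-collector + cache-warmer + image-resizer (35 GB).
Every optimal selection uses 5 services.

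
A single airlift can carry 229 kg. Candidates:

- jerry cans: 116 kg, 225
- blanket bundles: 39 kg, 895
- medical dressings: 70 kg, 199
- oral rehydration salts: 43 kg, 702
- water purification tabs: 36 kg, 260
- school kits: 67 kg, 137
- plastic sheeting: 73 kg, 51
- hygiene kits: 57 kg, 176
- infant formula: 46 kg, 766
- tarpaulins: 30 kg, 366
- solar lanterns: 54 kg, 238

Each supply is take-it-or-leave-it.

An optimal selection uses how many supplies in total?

Optimal total is 2989.
blanket bundles + oral rehydration salts + water purification tabs + infant formula + tarpaulins hits 2989 at 194 kg.
Any selection reaching 2989 contains exactly 5 supplies.

5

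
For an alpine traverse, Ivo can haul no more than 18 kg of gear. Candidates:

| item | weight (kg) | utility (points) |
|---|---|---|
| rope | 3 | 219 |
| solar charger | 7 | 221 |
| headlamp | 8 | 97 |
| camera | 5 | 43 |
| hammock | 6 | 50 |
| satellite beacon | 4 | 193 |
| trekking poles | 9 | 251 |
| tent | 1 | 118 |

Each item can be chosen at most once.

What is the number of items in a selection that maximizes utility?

4

Optimal total is 781.
rope + satellite beacon + trekking poles + tent hits 781 at 17 kg.
All optima have 4 items.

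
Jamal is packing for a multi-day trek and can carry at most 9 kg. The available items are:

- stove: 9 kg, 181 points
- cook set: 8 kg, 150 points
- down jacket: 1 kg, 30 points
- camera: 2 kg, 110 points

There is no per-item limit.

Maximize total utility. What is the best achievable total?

By utility per kg: camera 55.00, down jacket 30.00, stove 20.11 lead.
Best packing: down jacket + 4×camera — 9 kg, 470 total.
Nothing else within 9 kg beats 470.

470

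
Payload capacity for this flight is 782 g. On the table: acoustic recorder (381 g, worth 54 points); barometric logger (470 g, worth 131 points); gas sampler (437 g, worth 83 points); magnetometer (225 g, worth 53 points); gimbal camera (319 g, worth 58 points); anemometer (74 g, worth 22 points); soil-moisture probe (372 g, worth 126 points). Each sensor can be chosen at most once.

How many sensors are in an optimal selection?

The maximum data value within 782 g is 206.
One optimal bundle: barometric logger + magnetometer + anemometer (769 g).
Any selection reaching 206 contains exactly 3 sensors.

3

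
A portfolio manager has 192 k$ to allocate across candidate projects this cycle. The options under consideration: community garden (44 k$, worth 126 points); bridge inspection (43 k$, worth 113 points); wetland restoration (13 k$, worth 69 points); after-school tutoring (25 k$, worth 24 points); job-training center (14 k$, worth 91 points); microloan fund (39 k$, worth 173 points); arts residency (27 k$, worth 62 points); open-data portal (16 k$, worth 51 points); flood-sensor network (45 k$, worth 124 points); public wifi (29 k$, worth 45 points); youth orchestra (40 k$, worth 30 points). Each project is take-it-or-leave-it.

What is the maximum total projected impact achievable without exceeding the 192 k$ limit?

Filling by ratio: community garden + wetland restoration + job-training center + microloan fund + open-data portal + flood-sensor network for 634, with 21 k$ left unused.
The 16 k$ tied up in open-data portal is better spent on arts residency — total rises to 645 (182 k$).

645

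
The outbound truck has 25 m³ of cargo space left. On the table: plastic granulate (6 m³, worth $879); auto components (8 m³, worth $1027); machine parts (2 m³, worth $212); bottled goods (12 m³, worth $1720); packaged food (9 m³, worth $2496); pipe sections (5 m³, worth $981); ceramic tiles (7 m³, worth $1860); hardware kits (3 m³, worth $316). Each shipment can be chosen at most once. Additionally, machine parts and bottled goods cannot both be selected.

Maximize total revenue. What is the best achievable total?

5653

Greedy by ratio would take machine parts + packaged food + pipe sections + ceramic tiles: 23 m³ used, total 5549.
Dropping machine parts frees 2 m³; slotting in hardware kits (3 m³) lifts the total to 5653 at 24 m³.
Next best is plastic granulate + packaged food + ceramic tiles + hardware kits at 5551 (25 m³) — short by 102.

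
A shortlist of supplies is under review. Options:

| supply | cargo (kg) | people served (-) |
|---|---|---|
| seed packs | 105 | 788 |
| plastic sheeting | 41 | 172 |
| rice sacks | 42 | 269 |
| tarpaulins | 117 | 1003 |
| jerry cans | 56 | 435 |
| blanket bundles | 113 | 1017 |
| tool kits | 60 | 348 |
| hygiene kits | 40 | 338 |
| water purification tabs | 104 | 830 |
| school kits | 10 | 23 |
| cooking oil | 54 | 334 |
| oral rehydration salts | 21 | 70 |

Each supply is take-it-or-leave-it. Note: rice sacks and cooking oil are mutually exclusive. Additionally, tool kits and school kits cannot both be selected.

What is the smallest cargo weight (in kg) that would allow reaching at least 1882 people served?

Need the lightest bundle worth ≥ 1882.
tarpaulins + blanket bundles: 2020 people served at 230 kg.
Below 230 kg the best achievable stays under 1882.

230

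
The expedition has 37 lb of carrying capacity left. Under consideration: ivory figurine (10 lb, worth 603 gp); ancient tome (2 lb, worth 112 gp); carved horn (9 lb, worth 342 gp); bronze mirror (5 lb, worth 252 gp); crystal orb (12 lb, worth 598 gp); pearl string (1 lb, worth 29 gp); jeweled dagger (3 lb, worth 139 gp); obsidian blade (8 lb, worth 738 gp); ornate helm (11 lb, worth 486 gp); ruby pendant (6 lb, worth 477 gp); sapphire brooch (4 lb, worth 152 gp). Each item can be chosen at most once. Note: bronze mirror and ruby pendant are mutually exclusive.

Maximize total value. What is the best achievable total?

2445

By value per lb: obsidian blade 92.25, ruby pendant 79.50, ivory figurine 60.30, ancient tome 56.00 lead.
Best packing: ivory figurine + crystal orb + pearl string + obsidian blade + ruby pendant — 37 lb, 2445 total.
An exhaustive check of the 2048 subsets confirms 2445.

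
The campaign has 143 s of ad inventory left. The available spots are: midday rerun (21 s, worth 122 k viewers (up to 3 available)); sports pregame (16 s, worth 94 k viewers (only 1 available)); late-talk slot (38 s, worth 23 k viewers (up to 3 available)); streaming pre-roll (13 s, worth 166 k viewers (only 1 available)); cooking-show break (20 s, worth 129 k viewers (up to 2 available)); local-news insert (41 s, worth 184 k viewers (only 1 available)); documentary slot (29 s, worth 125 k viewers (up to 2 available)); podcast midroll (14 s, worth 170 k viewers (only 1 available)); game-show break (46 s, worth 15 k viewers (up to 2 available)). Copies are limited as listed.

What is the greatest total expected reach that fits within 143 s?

963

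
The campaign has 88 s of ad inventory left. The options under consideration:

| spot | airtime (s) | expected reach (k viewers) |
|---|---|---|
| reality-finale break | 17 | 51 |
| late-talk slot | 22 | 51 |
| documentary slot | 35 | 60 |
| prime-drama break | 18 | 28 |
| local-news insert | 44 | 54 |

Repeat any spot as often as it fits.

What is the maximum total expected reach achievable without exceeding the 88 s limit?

255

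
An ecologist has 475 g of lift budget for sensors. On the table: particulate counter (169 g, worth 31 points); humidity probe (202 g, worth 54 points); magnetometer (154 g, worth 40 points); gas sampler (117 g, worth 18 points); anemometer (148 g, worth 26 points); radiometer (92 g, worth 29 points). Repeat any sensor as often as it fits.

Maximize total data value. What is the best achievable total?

145

5×radiometer uses 460 of the 475 g and totals 145.
The spare 15 g is too small for any remaining sensor, and no exchange beats 145.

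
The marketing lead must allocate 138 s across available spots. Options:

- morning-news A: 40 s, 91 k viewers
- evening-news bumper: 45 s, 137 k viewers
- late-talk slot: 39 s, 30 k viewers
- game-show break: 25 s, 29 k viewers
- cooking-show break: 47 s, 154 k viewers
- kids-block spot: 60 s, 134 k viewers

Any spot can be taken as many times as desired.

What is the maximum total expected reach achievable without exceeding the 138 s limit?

428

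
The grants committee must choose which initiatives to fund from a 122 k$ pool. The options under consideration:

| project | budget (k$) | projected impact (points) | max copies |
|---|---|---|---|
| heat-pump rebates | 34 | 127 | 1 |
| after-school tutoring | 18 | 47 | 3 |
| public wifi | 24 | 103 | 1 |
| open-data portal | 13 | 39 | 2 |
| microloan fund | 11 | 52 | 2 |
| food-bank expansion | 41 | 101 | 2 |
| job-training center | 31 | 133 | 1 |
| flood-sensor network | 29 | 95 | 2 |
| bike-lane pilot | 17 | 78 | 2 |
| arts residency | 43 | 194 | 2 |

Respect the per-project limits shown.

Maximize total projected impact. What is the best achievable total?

544

Greedy by ratio would take open-data portal + 2×microloan fund + 2×bike-lane pilot + arts residency: 112 k$ used, total 493.
Replace open-data portal and 2×microloan fund with arts residency: the trade gains 51 net, giving 544 at 120 k$.
Nothing else within 122 k$ beats 544.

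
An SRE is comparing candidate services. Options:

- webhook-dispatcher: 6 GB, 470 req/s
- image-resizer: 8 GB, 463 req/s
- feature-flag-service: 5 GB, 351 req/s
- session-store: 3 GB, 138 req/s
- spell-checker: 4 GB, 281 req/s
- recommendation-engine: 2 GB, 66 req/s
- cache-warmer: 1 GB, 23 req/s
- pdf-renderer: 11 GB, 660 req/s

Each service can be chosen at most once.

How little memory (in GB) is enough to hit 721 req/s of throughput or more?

10

Need the lightest bundle worth ≥ 721.
webhook-dispatcher + spell-checker reaches 751 using 10 GB.
Any bundle with less than 10 GB falls short of 721.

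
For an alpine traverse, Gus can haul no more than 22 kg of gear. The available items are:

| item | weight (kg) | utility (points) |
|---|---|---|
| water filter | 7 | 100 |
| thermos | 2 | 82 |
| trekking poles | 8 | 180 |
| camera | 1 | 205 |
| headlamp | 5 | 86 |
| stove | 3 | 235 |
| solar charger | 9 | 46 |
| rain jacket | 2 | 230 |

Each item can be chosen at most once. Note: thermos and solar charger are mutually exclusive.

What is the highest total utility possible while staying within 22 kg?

1018

Best packing: thermos + trekking poles + camera + headlamp + stove + rain jacket — 21 kg, 1018 total.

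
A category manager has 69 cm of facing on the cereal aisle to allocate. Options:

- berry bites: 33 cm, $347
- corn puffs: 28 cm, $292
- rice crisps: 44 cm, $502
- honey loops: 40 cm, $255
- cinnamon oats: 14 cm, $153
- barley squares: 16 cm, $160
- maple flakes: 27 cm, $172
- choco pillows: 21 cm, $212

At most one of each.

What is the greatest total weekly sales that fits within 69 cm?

The ratio heuristic lands on rice crisps + cinnamon oats (655) but leaves 11 cm idle.
The 14 cm tied up in cinnamon oats is better spent on choco pillows — total rises to 714 (65 cm).
Runner-up berry bites + cinnamon oats + choco pillows tops out at 712.

714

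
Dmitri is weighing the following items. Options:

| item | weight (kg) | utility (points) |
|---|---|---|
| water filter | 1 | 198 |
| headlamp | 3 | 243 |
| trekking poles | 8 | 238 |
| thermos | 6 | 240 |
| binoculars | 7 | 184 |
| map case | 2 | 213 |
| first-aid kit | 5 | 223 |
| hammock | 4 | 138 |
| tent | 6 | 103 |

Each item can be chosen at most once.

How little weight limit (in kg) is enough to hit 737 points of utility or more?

Minimise kg subject to total utility ≥ 737.
Taking water filter + headlamp + map case + hammock gives 792 (≥ 737) for 10 kg.
Any bundle with less than 10 kg falls short of 737.

10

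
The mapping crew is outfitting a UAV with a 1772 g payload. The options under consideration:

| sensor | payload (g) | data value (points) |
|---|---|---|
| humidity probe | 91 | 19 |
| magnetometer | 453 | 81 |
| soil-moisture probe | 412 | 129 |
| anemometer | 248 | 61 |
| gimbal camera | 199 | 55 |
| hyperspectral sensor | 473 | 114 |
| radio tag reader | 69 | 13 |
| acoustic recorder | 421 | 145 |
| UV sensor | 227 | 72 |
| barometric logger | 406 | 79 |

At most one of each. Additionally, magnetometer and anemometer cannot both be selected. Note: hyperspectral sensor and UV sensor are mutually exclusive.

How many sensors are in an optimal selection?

5

The maximum data value within 1772 g is 504.
For example soil-moisture probe + anemometer + gimbal camera + hyperspectral sensor + acoustic recorder achieves it, using 1753 g.
Any selection reaching 504 contains exactly 5 sensors.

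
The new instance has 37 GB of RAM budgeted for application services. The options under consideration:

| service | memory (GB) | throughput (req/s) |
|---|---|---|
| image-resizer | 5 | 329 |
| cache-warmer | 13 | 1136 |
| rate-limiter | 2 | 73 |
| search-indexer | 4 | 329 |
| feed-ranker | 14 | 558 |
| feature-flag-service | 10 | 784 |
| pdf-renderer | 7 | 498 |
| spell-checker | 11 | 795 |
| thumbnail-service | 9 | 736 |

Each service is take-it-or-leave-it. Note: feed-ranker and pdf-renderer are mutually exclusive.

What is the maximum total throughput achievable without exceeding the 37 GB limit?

2996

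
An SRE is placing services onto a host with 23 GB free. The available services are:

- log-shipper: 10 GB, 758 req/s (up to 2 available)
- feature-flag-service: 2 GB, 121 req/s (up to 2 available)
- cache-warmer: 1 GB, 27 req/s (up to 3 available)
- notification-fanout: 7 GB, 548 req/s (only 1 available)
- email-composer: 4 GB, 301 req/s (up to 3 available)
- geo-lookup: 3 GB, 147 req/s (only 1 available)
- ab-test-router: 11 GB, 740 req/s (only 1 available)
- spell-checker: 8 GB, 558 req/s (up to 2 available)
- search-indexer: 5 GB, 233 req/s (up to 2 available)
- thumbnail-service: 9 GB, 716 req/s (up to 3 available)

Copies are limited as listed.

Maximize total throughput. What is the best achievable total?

1775

Ranking by ratio (throughput/GB): thumbnail-service 79.56, notification-fanout 78.29, log-shipper 75.80, email-composer 75.25.
Taking the top-ratio services first gives cache-warmer + email-composer + 2×thumbnail-service for 1760 (23 GB).
Replace cache-warmer and thumbnail-service with log-shipper: the trade gains 15 net, giving 1775 at 23 GB.
That's the maximum — no swap from here does better than 1775.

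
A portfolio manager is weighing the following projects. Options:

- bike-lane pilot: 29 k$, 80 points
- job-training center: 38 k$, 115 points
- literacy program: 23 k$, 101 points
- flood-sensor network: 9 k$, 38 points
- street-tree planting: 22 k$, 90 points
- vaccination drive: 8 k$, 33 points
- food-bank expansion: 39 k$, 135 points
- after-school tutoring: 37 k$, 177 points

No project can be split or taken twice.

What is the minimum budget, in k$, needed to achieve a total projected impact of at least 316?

69

Look for the lowest-budget combination reaching 316.
literacy program + flood-sensor network + after-school tutoring reaches 316 using 69 k$.
Below 69 k$ the best achievable stays under 316.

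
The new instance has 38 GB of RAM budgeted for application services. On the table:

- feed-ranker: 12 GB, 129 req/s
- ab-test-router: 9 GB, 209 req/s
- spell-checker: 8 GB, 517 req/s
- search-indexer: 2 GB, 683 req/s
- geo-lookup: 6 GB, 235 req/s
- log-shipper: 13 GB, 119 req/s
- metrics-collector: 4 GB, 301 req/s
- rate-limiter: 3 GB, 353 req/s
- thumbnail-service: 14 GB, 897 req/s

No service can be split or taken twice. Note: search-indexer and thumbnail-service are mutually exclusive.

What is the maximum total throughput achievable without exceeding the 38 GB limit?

2303

Best packing: spell-checker + geo-lookup + metrics-collector + rate-limiter + thumbnail-service — 35 GB, 2303 total.
The closest alternative, ab-test-router + spell-checker + search-indexer + geo-lookup + metrics-collector + rate-limiter, reaches only 2298.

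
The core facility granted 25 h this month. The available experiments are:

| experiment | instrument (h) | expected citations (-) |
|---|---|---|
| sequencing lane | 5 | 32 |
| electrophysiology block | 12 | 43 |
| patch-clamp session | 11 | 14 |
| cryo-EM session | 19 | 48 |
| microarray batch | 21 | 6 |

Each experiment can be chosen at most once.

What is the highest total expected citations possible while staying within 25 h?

The ratio heuristic lands on sequencing lane + electrophysiology block (75) but leaves 8 h idle.
The 12 h tied up in electrophysiology block is better spent on cryo-EM session — total rises to 80 (24 h).
The closest alternative, sequencing lane + electrophysiology block, reaches only 75.

80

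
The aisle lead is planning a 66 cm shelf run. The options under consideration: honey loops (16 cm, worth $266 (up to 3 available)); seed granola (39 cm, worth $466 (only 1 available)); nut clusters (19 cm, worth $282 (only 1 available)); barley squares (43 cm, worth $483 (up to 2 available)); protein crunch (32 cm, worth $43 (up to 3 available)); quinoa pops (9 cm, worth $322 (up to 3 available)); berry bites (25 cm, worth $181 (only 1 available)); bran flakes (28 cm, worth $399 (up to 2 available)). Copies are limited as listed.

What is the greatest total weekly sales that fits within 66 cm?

A density-first pass picks 2×honey loops + 3×quinoa pops — 1498 at 59 cm.
Dropping honey loops frees 16 cm; slotting in nut clusters (19 cm) lifts the total to 1514 at 62 cm.

1514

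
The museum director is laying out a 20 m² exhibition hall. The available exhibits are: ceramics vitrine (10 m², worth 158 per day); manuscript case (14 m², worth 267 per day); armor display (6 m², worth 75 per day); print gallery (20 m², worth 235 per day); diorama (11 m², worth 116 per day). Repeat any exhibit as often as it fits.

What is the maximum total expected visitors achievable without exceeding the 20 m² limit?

342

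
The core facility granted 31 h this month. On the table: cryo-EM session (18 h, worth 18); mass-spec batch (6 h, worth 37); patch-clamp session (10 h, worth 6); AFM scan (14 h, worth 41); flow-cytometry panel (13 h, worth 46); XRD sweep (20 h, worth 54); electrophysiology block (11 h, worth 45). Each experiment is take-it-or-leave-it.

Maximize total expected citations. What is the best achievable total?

Density check — mass-spec batch 6.17, electrophysiology block 4.09, flow-cytometry panel 3.54, AFM scan 2.93 are the best per h.
Mass-spec batch + flow-cytometry panel + electrophysiology block uses 30 of the 31 h and totals 128.

128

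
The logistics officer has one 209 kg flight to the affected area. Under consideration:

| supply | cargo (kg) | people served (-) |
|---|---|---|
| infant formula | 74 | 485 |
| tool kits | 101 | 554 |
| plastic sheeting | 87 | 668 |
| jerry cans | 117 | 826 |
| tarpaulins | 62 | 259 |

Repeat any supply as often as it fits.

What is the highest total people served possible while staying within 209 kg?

1494

Taking the top-ratio supplies first gives 2×plastic sheeting for 1336 (174 kg).
The 87 kg tied up in plastic sheeting is better spent on jerry cans — total rises to 1494 (204 kg).
Nothing else within 209 kg beats 1494.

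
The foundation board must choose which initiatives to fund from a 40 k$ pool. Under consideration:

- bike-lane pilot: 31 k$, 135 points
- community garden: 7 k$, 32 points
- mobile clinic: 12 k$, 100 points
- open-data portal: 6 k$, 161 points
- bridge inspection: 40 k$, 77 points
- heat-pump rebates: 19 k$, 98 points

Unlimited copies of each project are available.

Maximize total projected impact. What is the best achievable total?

966

The ratio ordering already packs tightly: 6×open-data portal, 36 k$, 966.
That's the maximum — no swap from here does better than 966.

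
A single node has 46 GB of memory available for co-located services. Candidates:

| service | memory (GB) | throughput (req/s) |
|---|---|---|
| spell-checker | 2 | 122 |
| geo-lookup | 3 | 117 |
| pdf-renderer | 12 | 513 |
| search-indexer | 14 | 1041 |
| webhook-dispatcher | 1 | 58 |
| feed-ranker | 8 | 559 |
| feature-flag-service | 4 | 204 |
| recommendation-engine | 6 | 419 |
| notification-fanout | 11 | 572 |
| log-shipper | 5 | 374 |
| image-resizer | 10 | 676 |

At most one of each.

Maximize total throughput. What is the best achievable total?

3249

Best packing: spell-checker + search-indexer + webhook-dispatcher + feed-ranker + recommendation-engine + log-shipper + image-resizer — 46 GB, 3249 total.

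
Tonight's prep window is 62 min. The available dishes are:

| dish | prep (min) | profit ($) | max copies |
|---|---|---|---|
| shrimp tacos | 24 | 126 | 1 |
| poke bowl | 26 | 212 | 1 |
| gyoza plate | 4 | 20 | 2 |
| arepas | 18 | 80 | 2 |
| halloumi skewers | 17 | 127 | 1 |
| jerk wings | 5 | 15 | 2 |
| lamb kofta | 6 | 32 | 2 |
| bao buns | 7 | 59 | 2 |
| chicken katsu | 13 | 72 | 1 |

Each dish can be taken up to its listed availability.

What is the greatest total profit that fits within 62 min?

477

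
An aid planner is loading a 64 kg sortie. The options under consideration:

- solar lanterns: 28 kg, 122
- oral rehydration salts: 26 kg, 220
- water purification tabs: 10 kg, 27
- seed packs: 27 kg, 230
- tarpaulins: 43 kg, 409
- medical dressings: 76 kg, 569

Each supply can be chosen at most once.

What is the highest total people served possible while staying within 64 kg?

Ranking by ratio (people served/kg): tarpaulins 9.51, seed packs 8.52, oral rehydration salts 8.46, medical dressings 7.49.
Taking the top-ratio supplies first gives water purification tabs + tarpaulins for 436 (53 kg).
Dropping tarpaulins frees 43 kg; slotting in oral rehydration salts + seed packs (53 kg) lifts the total to 477 at 63 kg.
Nothing else within 64 kg beats 477.

477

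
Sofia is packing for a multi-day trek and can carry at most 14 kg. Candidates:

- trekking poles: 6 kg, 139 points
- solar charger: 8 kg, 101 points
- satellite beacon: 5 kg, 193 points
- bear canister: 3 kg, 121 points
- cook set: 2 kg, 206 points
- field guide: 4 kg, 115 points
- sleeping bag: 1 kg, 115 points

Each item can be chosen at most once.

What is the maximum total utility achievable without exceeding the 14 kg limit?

653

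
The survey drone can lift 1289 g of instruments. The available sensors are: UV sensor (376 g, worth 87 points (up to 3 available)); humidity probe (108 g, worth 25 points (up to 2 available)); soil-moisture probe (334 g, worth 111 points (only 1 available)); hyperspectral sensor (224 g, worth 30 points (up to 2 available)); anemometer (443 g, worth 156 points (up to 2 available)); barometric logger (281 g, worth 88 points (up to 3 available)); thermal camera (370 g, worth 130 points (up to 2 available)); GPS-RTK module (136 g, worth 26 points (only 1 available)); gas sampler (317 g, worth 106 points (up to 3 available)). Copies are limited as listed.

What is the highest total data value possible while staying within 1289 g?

442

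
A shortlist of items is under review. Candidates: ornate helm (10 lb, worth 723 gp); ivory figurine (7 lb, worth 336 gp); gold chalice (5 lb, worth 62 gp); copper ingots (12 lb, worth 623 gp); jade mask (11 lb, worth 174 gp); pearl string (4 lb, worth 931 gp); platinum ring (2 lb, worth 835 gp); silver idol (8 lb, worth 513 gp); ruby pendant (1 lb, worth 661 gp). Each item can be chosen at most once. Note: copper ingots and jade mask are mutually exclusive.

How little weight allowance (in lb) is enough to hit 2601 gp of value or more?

14

Need the lightest bundle worth ≥ 2601.
ivory figurine + pearl string + platinum ring + ruby pendant reaches 2763 using 14 lb.
Any bundle with less than 14 lb falls short of 2601.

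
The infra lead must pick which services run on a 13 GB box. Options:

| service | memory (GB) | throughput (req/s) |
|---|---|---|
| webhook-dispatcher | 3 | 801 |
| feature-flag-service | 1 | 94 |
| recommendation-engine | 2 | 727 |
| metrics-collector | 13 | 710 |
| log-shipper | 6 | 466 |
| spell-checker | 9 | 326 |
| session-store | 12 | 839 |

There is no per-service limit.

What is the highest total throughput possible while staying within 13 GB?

4456

Best packing: feature-flag-service + 6×recommendation-engine — 13 GB, 4456 total.
Every other selection either busts 13 GB or fails to beat 4456.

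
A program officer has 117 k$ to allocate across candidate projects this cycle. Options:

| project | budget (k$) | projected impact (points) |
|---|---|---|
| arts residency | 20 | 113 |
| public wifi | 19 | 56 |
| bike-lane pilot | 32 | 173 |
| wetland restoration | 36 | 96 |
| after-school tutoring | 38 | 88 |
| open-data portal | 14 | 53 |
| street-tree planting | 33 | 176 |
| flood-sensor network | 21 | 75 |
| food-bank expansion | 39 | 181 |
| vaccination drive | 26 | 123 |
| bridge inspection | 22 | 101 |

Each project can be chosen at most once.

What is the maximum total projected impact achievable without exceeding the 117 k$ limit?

590

Density check — arts residency 5.65, bike-lane pilot 5.41, street-tree planting 5.33 are the best per k$.
Taking the top-ratio projects first gives arts residency + bike-lane pilot + street-tree planting + vaccination drive for 585 (111 k$).
The 33 k$ tied up in street-tree planting is better spent on food-bank expansion — total rises to 590 (117 k$).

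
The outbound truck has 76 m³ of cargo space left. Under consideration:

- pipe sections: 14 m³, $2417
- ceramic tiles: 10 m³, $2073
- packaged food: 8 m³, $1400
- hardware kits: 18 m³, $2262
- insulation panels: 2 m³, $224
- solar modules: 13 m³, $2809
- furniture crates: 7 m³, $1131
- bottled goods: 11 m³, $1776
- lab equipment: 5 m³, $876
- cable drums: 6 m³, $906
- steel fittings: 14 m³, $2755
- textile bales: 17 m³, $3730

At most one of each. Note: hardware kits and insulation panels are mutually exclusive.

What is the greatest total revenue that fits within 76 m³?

Greedy by ratio would take ceramic tiles + packaged food + insulation panels + solar modules + furniture crates + lab equipment + steel fittings + textile bales: 76 m³ used, total 14998.
Dropping insulation panels and furniture crates and lab equipment frees 14 m³; slotting in pipe sections (14 m³) lifts the total to 15184 at 76 m³.

15184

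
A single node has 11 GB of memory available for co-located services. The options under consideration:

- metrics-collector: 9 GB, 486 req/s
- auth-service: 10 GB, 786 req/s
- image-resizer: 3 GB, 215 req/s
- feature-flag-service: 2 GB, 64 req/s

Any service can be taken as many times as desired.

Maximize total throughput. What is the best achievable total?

By throughput per GB: auth-service 78.60, image-resizer 71.67, metrics-collector 54.00 lead.
Taking auth-service: 10 GB used, 786 in throughput.

786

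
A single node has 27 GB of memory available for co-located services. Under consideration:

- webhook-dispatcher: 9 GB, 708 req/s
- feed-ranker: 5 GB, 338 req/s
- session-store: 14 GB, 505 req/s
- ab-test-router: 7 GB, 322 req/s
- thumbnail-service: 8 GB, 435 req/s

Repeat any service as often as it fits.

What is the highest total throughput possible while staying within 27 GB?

2124

Best packing: 3×webhook-dispatcher — 27 GB, 2124 total.
Nothing else within 27 GB beats 2124.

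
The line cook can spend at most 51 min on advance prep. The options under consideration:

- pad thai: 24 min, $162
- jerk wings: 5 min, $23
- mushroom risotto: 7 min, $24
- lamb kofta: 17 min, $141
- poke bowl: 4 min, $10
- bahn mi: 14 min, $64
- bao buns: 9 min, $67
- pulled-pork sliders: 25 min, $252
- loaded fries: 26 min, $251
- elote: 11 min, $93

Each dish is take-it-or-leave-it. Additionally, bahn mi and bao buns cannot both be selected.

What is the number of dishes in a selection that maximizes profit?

2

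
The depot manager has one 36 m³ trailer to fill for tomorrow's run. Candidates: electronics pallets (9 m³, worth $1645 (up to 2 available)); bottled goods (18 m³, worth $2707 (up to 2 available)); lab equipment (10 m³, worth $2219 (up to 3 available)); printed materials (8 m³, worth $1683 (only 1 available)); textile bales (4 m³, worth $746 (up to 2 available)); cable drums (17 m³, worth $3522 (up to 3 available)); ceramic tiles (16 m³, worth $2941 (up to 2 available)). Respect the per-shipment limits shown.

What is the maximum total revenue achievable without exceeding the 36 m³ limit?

7613

By revenue per m³: lab equipment 221.90, printed materials 210.38, cable drums 207.18, textile bales 186.50 lead.
Taking the top-ratio shipments first gives 3×lab equipment + textile bales for 7403 (34 m³).
Replace lab equipment with printed materials + textile bales: the trade gains 210 net, giving 7613 at 36 m³.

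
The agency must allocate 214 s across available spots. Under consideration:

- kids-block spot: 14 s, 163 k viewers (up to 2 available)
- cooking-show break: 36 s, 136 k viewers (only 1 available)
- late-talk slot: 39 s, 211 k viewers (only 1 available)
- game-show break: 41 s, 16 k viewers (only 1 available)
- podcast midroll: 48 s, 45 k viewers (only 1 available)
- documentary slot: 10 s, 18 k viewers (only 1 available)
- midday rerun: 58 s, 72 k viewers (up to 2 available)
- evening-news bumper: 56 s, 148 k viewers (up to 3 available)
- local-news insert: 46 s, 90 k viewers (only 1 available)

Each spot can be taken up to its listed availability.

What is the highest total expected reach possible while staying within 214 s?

911

The ratio ordering already packs tightly: 2×kids-block spot + cooking-show break + late-talk slot + evening-news bumper + local-news insert, 205 s, 911.
That's the maximum — no swap from here does better than 911.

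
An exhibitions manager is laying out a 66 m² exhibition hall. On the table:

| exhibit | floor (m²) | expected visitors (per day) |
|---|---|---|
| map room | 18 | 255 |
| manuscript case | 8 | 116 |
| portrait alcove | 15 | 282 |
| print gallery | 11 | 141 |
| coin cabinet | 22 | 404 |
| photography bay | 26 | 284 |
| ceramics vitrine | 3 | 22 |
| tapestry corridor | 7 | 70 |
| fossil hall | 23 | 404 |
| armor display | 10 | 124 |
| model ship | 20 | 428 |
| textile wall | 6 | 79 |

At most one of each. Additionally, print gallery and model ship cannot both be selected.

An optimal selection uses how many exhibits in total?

3

Best achievable expected visitors is 1236.
One optimal bundle: coin cabinet + fossil hall + model ship (65 m²).
Every optimal selection uses 3 exhibits.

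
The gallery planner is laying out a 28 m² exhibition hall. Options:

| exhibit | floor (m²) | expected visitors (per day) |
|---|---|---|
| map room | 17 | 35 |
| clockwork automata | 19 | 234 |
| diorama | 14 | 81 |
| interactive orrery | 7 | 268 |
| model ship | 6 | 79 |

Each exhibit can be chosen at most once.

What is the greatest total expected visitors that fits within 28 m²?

502

Density check — interactive orrery 38.29, model ship 13.17, clockwork automata 12.32 are the best per m².
Filling by ratio: diorama + interactive orrery + model ship for 428, with 1 m² left unused.
Replace diorama and model ship with clockwork automata: the trade gains 74 net, giving 502 at 26 m².
No other feasible combination exceeds 502.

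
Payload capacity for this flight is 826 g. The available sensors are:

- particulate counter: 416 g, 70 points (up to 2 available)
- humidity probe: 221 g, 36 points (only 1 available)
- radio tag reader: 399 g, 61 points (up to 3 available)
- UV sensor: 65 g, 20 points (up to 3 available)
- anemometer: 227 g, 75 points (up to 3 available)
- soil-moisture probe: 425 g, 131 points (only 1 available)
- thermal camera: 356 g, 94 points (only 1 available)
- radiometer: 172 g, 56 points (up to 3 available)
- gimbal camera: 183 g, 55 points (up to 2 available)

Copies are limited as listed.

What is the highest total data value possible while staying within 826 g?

By data value per g: anemometer 0.33, radiometer 0.33, soil-moisture probe 0.31 lead.
Taking the top-ratio sensors first gives 2×UV sensor + 3×anemometer for 265 (811 g).
The 227 g tied up in anemometer is better spent on UV sensor + radiometer — total rises to 266 (821 g).
No other feasible combination exceeds 266.

266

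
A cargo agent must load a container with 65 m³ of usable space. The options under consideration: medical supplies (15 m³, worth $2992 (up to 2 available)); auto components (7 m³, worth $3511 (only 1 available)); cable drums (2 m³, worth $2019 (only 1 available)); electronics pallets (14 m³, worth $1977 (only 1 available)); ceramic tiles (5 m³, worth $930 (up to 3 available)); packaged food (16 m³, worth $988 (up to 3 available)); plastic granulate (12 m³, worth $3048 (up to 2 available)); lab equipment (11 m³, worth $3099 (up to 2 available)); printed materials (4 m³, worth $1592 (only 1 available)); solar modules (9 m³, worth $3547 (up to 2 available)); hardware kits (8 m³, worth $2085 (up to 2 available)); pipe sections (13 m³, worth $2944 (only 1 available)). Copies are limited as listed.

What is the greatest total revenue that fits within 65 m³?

Taking the top-ratio shipments first gives auto components + cable drums + 2×lab equipment + printed materials + 2×solar modules + hardware kits for 22499 (61 m³).
Replace hardware kits with plastic granulate: the trade gains 963 net, giving 23462 at 65 m³.
Every other selection either busts 65 m³ or exceeds an availability limit or fails to beat 23462.

23462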